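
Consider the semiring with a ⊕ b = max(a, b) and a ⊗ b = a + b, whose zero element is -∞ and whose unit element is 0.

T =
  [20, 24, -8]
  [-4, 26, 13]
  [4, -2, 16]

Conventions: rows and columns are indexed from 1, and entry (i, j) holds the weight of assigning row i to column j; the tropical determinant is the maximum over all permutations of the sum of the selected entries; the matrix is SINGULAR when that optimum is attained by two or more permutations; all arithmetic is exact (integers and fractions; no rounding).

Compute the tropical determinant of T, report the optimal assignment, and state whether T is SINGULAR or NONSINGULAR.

σ = (1, 2, 3): 20 + 26 + 16 = 62
σ = (1, 3, 2): 20 + 13 + (-2) = 31
σ = (2, 1, 3): 24 + (-4) + 16 = 36
σ = (2, 3, 1): 24 + 13 + 4 = 41
σ = (3, 1, 2): (-8) + (-4) + (-2) = -14
σ = (3, 2, 1): (-8) + 26 + 4 = 22
Optimal value attained by: σ = (1, 2, 3).
Answer: det⊕(T) = 62; verdict: NONSINGULAR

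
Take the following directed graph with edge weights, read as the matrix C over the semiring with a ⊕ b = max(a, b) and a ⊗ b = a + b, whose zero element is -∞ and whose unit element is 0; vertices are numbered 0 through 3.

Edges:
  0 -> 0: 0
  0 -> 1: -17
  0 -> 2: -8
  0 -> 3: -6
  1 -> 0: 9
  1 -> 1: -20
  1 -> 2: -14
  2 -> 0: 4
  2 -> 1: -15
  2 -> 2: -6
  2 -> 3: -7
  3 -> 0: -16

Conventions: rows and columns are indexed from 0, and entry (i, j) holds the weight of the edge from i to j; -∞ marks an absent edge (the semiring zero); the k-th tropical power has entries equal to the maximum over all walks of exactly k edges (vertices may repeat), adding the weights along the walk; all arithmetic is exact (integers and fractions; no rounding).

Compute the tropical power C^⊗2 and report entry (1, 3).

C^⊗2:
  [0, -17, -8, -6]
  [9, -8, 1, 3]
  [4, -13, -4, -2]
  [-16, -33, -24, -22]
Key observation: the optimum is the walk 1->0->3, with weight 9 + (-6) = 3.
Optimal value attained by: walk 1->0->3.
Answer: (C^⊗2)[1][3] = 3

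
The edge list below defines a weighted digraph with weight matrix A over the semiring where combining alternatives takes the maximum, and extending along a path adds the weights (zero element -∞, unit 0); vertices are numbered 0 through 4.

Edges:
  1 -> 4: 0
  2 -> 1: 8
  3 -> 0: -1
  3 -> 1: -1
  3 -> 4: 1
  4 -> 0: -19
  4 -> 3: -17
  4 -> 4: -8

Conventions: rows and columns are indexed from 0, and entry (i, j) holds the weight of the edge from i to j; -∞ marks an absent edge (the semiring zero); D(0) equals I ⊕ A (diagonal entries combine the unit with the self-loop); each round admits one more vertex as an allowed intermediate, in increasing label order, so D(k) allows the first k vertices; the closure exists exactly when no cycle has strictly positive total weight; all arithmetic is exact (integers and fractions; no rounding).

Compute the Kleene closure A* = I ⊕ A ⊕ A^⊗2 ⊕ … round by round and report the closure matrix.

D(0):
  [0, -∞, -∞, -∞, -∞]
  [-∞, 0, -∞, -∞, 0]
  [-∞, 8, 0, -∞, -∞]
  [-1, -1, -∞, 0, 1]
  [-19, -∞, -∞, -17, 0]
D(1):
  [0, -∞, -∞, -∞, -∞]
  [-∞, 0, -∞, -∞, 0]
  [-∞, 8, 0, -∞, -∞]
  [-1, -1, -∞, 0, 1]
  [-19, -∞, -∞, -17, 0]
D(2):
  [0, -∞, -∞, -∞, -∞]
  [-∞, 0, -∞, -∞, 0]
  [-∞, 8, 0, -∞, 8]
  [-1, -1, -∞, 0, 1]
  [-19, -∞, -∞, -17, 0]
D(3):
  [0, -∞, -∞, -∞, -∞]
  [-∞, 0, -∞, -∞, 0]
  [-∞, 8, 0, -∞, 8]
  [-1, -1, -∞, 0, 1]
  [-19, -∞, -∞, -17, 0]
D(4):
  [0, -∞, -∞, -∞, -∞]
  [-∞, 0, -∞, -∞, 0]
  [-∞, 8, 0, -∞, 8]
  [-1, -1, -∞, 0, 1]
  [-18, -18, -∞, -17, 0]
D(5):
  [0, -∞, -∞, -∞, -∞]
  [-18, 0, -∞, -17, 0]
  [-10, 8, 0, -9, 8]
  [-1, -1, -∞, 0, 1]
  [-18, -18, -∞, -17, 0]
Answer: A* = [[0, -∞, -∞, -∞, -∞], [-18, 0, -∞, -17, 0], [-10, 8, 0, -9, 8], [-1, -1, -∞, 0, 1], [-18, -18, -∞, -17, 0]]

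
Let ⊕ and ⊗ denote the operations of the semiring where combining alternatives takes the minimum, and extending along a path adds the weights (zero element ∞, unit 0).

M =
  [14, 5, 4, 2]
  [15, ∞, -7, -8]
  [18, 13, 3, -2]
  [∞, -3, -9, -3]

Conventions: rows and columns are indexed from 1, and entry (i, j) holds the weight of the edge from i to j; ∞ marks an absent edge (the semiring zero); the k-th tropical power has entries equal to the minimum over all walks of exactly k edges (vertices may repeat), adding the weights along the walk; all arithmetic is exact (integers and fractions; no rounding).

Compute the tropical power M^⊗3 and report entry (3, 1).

M^⊗2:
  [20, -1, -7, -3]
  [11, -11, -17, -11]
  [21, -5, -11, -5]
  [9, -6, -12, -11]
M^⊗3:
  [11, -6, -12, -9]
  [1, -14, -20, -19]
  [7, -8, -14, -13]
  [6, -14, -20, -14]
Key observation: the optimum is the walk 3->4->3->1, with weight (-2) + (-9) + 18 = 7.
Optimal value attained by: walk 3->4->3->1.
Answer: (M^⊗3)[3][1] = 7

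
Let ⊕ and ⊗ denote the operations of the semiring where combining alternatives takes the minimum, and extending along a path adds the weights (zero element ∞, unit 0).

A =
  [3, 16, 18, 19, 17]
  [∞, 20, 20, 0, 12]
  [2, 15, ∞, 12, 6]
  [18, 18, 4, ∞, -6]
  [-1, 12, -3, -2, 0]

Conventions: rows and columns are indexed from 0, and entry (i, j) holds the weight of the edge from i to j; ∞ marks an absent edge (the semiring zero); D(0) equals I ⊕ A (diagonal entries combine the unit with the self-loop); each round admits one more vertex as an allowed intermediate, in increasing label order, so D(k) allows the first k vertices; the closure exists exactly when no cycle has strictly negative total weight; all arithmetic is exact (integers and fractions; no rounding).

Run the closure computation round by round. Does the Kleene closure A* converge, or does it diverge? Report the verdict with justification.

D(0):
  [0, 16, 18, 19, 17]
  [∞, 0, 20, 0, 12]
  [2, 15, 0, 12, 6]
  [18, 18, 4, 0, -6]
  [-1, 12, -3, -2, 0]
D(1):
  [0, 16, 18, 19, 17]
  [∞, 0, 20, 0, 12]
  [2, 15, 0, 12, 6]
  [18, 18, 4, 0, -6]
  [-1, 12, -3, -2, 0]
D(2):
  [0, 16, 18, 16, 17]
  [∞, 0, 20, 0, 12]
  [2, 15, 0, 12, 6]
  [18, 18, 4, 0, -6]
  [-1, 12, -3, -2, 0]
D(3):
  [0, 16, 18, 16, 17]
  [22, 0, 20, 0, 12]
  [2, 15, 0, 12, 6]
  [6, 18, 4, 0, -6]
  [-1, 12, -3, -2, 0]
Detection: at round 4, diagonal entry (4, 4) turns strictly negative.
Key observation: the cycle 4->3->4 has total weight (-2) + (-6), which is strictly negative.
Answer: DIVERGES — negative cycle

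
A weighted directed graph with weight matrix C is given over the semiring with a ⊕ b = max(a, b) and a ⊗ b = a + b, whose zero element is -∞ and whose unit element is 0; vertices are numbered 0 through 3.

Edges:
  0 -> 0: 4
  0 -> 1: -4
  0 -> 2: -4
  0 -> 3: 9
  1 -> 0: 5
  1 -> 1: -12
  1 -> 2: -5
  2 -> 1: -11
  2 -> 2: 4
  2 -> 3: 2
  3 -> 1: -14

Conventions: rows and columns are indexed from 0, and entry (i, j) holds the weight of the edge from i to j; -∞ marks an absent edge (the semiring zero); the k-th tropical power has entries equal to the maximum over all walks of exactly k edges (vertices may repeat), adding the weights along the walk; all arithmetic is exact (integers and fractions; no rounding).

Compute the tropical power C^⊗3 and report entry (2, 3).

C^⊗2:
  [8, 0, 0, 13]
  [9, 1, 1, 14]
  [-6, -7, 8, 6]
  [-9, -26, -19, -∞]
C^⊗3:
  [12, 4, 4, 17]
  [13, 5, 5, 18]
  [-2, -3, 12, 10]
  [-5, -13, -13, 0]
Key observation: the optimum is the walk 2->2->2->3, with weight 4 + 4 + 2 = 10.
Optimal value attained by: walk 2->2->2->3.
Answer: (C^⊗3)[2][3] = 10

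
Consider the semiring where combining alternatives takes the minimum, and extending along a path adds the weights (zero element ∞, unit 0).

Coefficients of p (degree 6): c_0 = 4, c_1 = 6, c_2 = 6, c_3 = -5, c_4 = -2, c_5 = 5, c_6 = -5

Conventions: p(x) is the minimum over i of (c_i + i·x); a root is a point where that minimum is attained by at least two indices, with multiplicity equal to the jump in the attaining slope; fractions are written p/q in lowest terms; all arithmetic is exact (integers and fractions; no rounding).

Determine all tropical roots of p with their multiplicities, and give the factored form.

hull edge (i=0, c=4) to (i=3, c=-5): slope -3, span 3
hull edge (i=3, c=-5) to (i=6, c=-5): slope 0, span 3
Factored form: p(x) = -5 ⊗ (x ⊕ 0) ⊗ (x ⊕ 0) ⊗ (x ⊕ 0) ⊗ (x ⊕ 3) ⊗ (x ⊕ 3) ⊗ (x ⊕ 3)
Answer: roots = 0 (mult 3), 3 (mult 3)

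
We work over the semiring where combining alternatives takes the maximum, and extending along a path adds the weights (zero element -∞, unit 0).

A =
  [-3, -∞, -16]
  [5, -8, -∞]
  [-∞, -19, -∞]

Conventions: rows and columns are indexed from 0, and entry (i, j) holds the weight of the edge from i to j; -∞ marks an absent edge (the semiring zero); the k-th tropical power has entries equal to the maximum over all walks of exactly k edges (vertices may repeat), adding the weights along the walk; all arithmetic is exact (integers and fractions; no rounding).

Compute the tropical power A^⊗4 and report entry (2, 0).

A^⊗2:
  [-6, -35, -19]
  [2, -16, -11]
  [-14, -27, -∞]
A^⊗3:
  [-9, -38, -22]
  [-1, -24, -14]
  [-17, -35, -30]
A^⊗4:
  [-12, -41, -25]
  [-4, -32, -17]
  [-20, -43, -33]
Key observation: the optimum is the walk 2->1->0->0->0, with weight (-19) + 5 + (-3) + (-3) = -20.
Optimal value attained by: walk 2->1->0->0->0.
Answer: (A^⊗4)[2][0] = -20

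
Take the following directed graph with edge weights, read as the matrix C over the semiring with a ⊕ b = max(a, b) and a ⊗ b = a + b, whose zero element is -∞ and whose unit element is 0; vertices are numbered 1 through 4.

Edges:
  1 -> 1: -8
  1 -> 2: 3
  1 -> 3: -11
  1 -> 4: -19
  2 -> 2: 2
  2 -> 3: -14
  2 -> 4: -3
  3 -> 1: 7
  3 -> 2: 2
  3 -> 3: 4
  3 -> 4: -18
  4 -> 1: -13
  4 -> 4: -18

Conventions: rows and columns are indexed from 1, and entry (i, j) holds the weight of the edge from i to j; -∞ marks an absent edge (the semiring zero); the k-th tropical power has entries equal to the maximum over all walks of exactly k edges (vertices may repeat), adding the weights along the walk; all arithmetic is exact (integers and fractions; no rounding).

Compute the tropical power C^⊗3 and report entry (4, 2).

C^⊗2:
  [-4, 5, -7, 0]
  [-7, 4, -10, -1]
  [11, 10, 8, -1]
  [-21, -10, -24, -32]
C^⊗3:
  [0, 7, -3, 2]
  [-3, 6, -6, 1]
  [15, 14, 12, 7]
  [-17, -8, -20, -13]
Key observation: the optimum is the walk 4->1->2->2, with weight (-13) + 3 + 2 = -8.
Optimal value attained by: walk 4->1->2->2.
Answer: (C^⊗3)[4][2] = -8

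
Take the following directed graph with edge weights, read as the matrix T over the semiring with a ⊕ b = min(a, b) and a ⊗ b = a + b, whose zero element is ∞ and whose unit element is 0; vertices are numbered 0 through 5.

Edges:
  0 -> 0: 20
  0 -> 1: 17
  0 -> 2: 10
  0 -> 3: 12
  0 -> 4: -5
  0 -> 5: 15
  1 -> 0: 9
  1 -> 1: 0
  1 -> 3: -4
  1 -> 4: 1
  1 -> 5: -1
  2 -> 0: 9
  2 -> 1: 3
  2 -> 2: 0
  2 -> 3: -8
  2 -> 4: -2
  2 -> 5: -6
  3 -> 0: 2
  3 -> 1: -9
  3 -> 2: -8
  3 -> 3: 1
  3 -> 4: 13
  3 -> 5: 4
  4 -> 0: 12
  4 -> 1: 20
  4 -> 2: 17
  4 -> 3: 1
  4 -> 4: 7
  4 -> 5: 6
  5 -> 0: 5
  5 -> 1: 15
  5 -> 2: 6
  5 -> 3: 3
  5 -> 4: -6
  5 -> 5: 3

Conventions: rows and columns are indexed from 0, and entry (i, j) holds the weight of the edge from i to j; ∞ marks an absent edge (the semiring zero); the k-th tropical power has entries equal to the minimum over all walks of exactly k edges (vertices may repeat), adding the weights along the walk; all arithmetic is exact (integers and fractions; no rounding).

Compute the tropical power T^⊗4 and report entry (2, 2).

T^⊗2:
  [7, 3, 4, -4, 2, 1]
  [-2, -13, -12, -4, -7, -1]
  [-6, -17, -16, -8, -12, -6]
  [0, -9, -8, -16, -10, -14]
  [3, -8, -7, 2, 0, 5]
  [5, -6, -5, -5, -3, 0]
T^⊗3:
  [-2, -13, -12, -4, -5, -2]
  [-4, -13, -12, -20, -14, -18]
  [-8, -17, -16, -24, -18, -22]
  [-14, -25, -24, -16, -20, -14]
  [1, -8, -7, -15, -9, -13]
  [-3, -14, -13, -13, -7, -11]
T^⊗4:
  [-4, -13, -12, -20, -14, -18]
  [-18, -29, -28, -20, -24, -18]
  [-22, -33, -32, -24, -28, -22]
  [-16, -25, -24, -32, -26, -30]
  [-13, -24, -23, -15, -19, -13]
  [-11, -22, -21, -21, -17, -19]
Key observation: the optimum is the walk 2->3->2->3->2, with weight (-8) + (-8) + (-8) + (-8) = -32.
Optimal value attained by: walk 2->3->2->3->2.
Answer: (T^⊗4)[2][2] = -32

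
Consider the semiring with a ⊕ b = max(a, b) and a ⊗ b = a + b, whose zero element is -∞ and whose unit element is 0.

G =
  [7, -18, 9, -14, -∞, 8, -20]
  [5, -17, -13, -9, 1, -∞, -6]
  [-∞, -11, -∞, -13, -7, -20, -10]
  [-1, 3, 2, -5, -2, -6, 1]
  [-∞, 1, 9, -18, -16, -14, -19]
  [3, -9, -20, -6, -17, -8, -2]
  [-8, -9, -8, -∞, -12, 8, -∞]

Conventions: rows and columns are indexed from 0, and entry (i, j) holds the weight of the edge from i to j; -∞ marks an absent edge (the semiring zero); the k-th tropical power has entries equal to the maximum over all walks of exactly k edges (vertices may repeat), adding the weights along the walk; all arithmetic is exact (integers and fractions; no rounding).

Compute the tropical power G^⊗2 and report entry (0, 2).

G^⊗2:
  [14, -1, 16, 2, 2, 15, 6]
  [12, 2, 14, -9, -11, 13, -8]
  [-6, -6, 2, -18, -10, -2, -12]
  [8, -1, 8, -6, 4, 9, -3]
  [6, -2, -7, -4, 2, -11, -1]
  [10, -3, 12, -11, -8, 11, -5]
  [11, -1, 1, 2, -8, 0, 6]
Key observation: the optimum is the walk 0->0->2, with weight 7 + 9 = 16.
Optimal value attained by: walk 0->0->2.
Answer: (G^⊗2)[0][2] = 16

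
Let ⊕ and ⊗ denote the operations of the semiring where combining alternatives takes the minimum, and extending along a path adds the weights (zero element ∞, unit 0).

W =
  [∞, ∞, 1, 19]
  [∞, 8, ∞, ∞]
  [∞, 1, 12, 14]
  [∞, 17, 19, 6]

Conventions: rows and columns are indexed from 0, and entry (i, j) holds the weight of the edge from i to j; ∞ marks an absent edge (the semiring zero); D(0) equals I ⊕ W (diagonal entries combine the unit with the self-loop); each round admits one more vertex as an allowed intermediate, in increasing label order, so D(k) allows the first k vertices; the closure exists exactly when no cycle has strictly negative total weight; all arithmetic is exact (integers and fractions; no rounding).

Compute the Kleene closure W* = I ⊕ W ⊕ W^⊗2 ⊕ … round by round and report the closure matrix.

D(0):
  [0, ∞, 1, 19]
  [∞, 0, ∞, ∞]
  [∞, 1, 0, 14]
  [∞, 17, 19, 0]
D(1):
  [0, ∞, 1, 19]
  [∞, 0, ∞, ∞]
  [∞, 1, 0, 14]
  [∞, 17, 19, 0]
D(2):
  [0, ∞, 1, 19]
  [∞, 0, ∞, ∞]
  [∞, 1, 0, 14]
  [∞, 17, 19, 0]
D(3):
  [0, 2, 1, 15]
  [∞, 0, ∞, ∞]
  [∞, 1, 0, 14]
  [∞, 17, 19, 0]
D(4):
  [0, 2, 1, 15]
  [∞, 0, ∞, ∞]
  [∞, 1, 0, 14]
  [∞, 17, 19, 0]
Answer: W* = [[0, 2, 1, 15], [∞, 0, ∞, ∞], [∞, 1, 0, 14], [∞, 17, 19, 0]]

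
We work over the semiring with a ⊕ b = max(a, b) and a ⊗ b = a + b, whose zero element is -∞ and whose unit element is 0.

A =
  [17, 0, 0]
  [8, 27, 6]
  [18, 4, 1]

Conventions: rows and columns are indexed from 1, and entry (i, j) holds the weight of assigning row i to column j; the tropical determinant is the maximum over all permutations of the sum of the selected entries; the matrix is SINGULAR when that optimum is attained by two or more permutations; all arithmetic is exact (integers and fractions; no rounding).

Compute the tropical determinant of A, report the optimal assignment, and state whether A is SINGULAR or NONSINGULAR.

σ = (1, 2, 3): 17 + 27 + 1 = 45
σ = (1, 3, 2): 17 + 6 + 4 = 27
σ = (2, 1, 3): 0 + 8 + 1 = 9
σ = (2, 3, 1): 0 + 6 + 18 = 24
σ = (3, 1, 2): 0 + 8 + 4 = 12
σ = (3, 2, 1): 0 + 27 + 18 = 45
Optimal value attained by: σ = (1, 2, 3).
Answer: det⊕(A) = 45; verdict: SINGULAR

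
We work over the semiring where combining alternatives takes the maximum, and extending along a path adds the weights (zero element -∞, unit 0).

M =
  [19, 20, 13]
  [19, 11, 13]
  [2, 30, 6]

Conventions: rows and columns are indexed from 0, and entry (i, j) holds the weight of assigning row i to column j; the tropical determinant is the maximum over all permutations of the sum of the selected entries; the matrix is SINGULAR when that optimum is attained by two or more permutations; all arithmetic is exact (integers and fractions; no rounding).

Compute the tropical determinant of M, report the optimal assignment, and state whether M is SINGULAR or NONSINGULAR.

σ = (0, 1, 2): 19 + 11 + 6 = 36
σ = (0, 2, 1): 19 + 13 + 30 = 62
σ = (1, 0, 2): 20 + 19 + 6 = 45
σ = (1, 2, 0): 20 + 13 + 2 = 35
σ = (2, 0, 1): 13 + 19 + 30 = 62
σ = (2, 1, 0): 13 + 11 + 2 = 26
Optimal value attained by: σ = (0, 2, 1).
Answer: det⊕(M) = 62; verdict: SINGULAR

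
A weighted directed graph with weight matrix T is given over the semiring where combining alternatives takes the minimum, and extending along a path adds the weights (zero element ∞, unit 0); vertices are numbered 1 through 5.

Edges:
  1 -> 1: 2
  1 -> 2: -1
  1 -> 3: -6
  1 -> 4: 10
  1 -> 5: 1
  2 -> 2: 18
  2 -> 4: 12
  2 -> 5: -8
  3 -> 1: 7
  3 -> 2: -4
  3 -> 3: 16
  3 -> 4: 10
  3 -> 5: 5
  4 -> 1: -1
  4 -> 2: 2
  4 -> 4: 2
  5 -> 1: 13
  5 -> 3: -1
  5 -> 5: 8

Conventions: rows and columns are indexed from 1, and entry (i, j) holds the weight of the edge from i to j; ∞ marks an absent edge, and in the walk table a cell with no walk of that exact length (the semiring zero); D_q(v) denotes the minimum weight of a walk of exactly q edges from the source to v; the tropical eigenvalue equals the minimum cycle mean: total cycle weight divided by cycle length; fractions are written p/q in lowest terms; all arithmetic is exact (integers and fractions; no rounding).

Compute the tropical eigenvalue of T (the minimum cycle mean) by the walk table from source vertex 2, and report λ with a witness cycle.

q=0: [∞, 0, ∞, ∞, ∞]
q=1: [∞, 18, ∞, 12, -8]
q=2: [5, 14, -9, 14, 0]
q=3: [-2, -13, -1, 1, -4]
q=4: [0, -5, -8, -1, -21]
q=5: [-8, -12, -22, 1, -13]
Optimal cycle mean attained by: cycle 2->5->3->2, total (-8) + (-1) + (-4), length 3.
Answer: λ = -13/3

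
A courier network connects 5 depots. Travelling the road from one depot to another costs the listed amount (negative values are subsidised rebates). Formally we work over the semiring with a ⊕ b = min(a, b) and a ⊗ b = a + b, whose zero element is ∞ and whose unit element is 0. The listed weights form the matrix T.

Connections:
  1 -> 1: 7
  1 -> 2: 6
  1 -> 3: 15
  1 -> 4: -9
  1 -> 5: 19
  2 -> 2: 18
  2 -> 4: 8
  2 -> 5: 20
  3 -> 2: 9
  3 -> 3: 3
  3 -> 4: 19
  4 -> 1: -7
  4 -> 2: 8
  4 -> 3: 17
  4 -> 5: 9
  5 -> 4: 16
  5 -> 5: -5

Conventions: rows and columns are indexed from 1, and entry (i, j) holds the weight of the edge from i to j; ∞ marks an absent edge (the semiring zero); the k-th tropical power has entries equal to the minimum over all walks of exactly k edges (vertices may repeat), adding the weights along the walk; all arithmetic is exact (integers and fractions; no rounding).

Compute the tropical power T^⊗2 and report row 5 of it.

T^⊗2:
  [-16, -1, 8, -2, 0]
  [1, 16, 25, 26, 15]
  [12, 12, 6, 17, 28]
  [0, -1, 8, -16, 4]
  [9, 24, 33, 11, -10]
Answer: row 5 of T^⊗2 = [9, 24, 33, 11, -10]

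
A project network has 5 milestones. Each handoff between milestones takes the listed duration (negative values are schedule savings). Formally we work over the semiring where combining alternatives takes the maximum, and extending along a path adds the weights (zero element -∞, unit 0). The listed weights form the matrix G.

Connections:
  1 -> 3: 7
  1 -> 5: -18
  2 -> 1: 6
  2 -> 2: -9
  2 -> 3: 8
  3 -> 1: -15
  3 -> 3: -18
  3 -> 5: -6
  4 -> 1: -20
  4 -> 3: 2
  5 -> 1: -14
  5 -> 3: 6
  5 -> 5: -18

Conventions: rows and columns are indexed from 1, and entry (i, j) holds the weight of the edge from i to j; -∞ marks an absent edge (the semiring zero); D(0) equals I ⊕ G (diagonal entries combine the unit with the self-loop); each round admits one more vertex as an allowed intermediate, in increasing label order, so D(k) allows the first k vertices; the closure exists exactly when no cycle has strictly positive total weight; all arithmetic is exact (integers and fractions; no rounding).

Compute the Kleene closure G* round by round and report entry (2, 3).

D(0):
  [0, -∞, 7, -∞, -18]
  [6, 0, 8, -∞, -∞]
  [-15, -∞, 0, -∞, -6]
  [-20, -∞, 2, 0, -∞]
  [-14, -∞, 6, -∞, 0]
D(1):
  [0, -∞, 7, -∞, -18]
  [6, 0, 13, -∞, -12]
  [-15, -∞, 0, -∞, -6]
  [-20, -∞, 2, 0, -38]
  [-14, -∞, 6, -∞, 0]
D(2):
  [0, -∞, 7, -∞, -18]
  [6, 0, 13, -∞, -12]
  [-15, -∞, 0, -∞, -6]
  [-20, -∞, 2, 0, -38]
  [-14, -∞, 6, -∞, 0]
D(3):
  [0, -∞, 7, -∞, 1]
  [6, 0, 13, -∞, 7]
  [-15, -∞, 0, -∞, -6]
  [-13, -∞, 2, 0, -4]
  [-9, -∞, 6, -∞, 0]
D(4):
  [0, -∞, 7, -∞, 1]
  [6, 0, 13, -∞, 7]
  [-15, -∞, 0, -∞, -6]
  [-13, -∞, 2, 0, -4]
  [-9, -∞, 6, -∞, 0]
D(5):
  [0, -∞, 7, -∞, 1]
  [6, 0, 13, -∞, 7]
  [-15, -∞, 0, -∞, -6]
  [-13, -∞, 2, 0, -4]
  [-9, -∞, 6, -∞, 0]
Answer: G*[2][3] = 13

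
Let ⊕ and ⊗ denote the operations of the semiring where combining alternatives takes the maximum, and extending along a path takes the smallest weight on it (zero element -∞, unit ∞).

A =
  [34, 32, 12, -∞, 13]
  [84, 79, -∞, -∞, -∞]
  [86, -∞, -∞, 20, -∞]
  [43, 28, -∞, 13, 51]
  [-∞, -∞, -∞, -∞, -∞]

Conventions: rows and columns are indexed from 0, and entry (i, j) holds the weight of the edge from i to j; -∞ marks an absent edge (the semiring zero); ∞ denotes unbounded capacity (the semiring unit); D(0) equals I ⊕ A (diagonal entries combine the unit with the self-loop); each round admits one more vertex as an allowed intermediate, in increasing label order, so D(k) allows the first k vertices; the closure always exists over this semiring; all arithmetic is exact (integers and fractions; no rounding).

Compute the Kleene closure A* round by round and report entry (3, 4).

D(0):
  [∞, 32, 12, -∞, 13]
  [84, ∞, -∞, -∞, -∞]
  [86, -∞, ∞, 20, -∞]
  [43, 28, -∞, ∞, 51]
  [-∞, -∞, -∞, -∞, ∞]
D(1):
  [∞, 32, 12, -∞, 13]
  [84, ∞, 12, -∞, 13]
  [86, 32, ∞, 20, 13]
  [43, 32, 12, ∞, 51]
  [-∞, -∞, -∞, -∞, ∞]
D(2):
  [∞, 32, 12, -∞, 13]
  [84, ∞, 12, -∞, 13]
  [86, 32, ∞, 20, 13]
  [43, 32, 12, ∞, 51]
  [-∞, -∞, -∞, -∞, ∞]
D(3):
  [∞, 32, 12, 12, 13]
  [84, ∞, 12, 12, 13]
  [86, 32, ∞, 20, 13]
  [43, 32, 12, ∞, 51]
  [-∞, -∞, -∞, -∞, ∞]
D(4):
  [∞, 32, 12, 12, 13]
  [84, ∞, 12, 12, 13]
  [86, 32, ∞, 20, 20]
  [43, 32, 12, ∞, 51]
  [-∞, -∞, -∞, -∞, ∞]
D(5):
  [∞, 32, 12, 12, 13]
  [84, ∞, 12, 12, 13]
  [86, 32, ∞, 20, 20]
  [43, 32, 12, ∞, 51]
  [-∞, -∞, -∞, -∞, ∞]
Answer: A*[3][4] = 51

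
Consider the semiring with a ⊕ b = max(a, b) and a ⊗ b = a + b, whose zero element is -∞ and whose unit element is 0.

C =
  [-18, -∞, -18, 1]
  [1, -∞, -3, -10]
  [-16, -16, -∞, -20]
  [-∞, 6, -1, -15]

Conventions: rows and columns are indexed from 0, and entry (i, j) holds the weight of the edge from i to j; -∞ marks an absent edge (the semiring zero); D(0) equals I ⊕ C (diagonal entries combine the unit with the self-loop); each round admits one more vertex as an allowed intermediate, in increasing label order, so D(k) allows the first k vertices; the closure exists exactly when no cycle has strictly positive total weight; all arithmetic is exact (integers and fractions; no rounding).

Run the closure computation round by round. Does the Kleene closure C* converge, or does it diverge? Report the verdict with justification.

D(0):
  [0, -∞, -18, 1]
  [1, 0, -3, -10]
  [-16, -16, 0, -20]
  [-∞, 6, -1, 0]
D(1):
  [0, -∞, -18, 1]
  [1, 0, -3, 2]
  [-16, -16, 0, -15]
  [-∞, 6, -1, 0]
Detection: at round 2, diagonal entry (3, 3) turns strictly positive.
Key observation: the cycle 3->1->0->3 has total weight 6 + 1 + 1, which is strictly positive.
Answer: DIVERGES — positive cycle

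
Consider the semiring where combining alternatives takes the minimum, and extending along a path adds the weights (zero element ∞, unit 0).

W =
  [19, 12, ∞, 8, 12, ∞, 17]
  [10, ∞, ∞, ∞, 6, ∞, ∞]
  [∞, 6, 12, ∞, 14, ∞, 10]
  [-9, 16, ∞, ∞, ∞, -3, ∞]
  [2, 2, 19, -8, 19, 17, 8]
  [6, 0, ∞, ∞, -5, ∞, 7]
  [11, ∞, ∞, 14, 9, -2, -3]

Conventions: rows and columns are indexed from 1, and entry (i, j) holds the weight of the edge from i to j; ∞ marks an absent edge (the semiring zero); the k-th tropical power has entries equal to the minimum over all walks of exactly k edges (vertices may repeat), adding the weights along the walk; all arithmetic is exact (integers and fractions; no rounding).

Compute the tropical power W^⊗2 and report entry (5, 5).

W^⊗2:
  [-1, 14, 31, 4, 18, 5, 14]
  [8, 8, 25, -2, 22, 23, 14]
  [16, 16, 24, 6, 12, 8, 7]
  [3, -3, ∞, -1, -8, ∞, 4]
  [-17, 8, 31, 10, 8, -11, 5]
  [-3, -3, 14, -13, 6, 5, 3]
  [4, -2, 28, 1, -7, -5, -6]
Key observation: the optimum is the walk 5->2->5, with weight 2 + 6 = 8.
Optimal value attained by: walk 5->2->5.
Answer: (W^⊗2)[5][5] = 8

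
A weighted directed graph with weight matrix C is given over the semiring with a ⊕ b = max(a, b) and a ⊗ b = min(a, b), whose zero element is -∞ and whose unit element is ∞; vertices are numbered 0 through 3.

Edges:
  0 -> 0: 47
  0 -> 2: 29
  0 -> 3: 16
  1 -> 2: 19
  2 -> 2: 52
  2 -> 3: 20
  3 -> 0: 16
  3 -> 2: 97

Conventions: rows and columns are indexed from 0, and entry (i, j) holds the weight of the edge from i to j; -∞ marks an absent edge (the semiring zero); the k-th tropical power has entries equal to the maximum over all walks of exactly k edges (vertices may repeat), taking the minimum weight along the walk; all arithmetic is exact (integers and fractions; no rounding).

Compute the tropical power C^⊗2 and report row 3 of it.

C^⊗2:
  [47, -∞, 29, 20]
  [-∞, -∞, 19, 19]
  [16, -∞, 52, 20]
  [16, -∞, 52, 20]
Answer: row 3 of C^⊗2 = [16, -∞, 52, 20]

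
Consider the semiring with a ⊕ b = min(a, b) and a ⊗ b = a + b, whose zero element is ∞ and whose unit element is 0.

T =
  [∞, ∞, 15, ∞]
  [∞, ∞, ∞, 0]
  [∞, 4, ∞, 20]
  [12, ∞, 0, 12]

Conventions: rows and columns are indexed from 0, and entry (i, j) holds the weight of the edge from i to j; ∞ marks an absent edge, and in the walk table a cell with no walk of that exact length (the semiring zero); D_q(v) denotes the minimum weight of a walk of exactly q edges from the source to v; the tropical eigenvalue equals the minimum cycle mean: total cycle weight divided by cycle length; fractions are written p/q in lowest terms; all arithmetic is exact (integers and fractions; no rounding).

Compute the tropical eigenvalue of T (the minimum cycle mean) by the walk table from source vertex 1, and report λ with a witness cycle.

q=0: [∞, 0, ∞, ∞]
q=1: [∞, ∞, ∞, 0]
q=2: [12, ∞, 0, 12]
q=3: [24, 4, 12, 20]
q=4: [32, 16, 20, 4]
Optimal cycle mean attained by: cycle 1->3->2->1, total 0 + 0 + 4, length 3.
Answer: λ = 4/3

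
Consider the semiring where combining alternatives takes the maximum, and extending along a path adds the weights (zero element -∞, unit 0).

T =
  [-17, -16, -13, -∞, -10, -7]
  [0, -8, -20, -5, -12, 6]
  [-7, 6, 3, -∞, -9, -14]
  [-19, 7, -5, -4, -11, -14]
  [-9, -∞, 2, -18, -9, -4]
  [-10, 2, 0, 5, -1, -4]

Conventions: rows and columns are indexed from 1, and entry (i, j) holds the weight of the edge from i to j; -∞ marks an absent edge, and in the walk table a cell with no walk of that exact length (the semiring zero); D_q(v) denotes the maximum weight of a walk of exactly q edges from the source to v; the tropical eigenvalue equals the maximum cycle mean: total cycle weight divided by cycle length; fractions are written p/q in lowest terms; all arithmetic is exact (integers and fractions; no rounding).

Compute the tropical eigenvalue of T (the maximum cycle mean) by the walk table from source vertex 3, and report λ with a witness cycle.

q=0: [-∞, -∞, 0, -∞, -∞, -∞]
q=1: [-7, 6, 3, -∞, -9, -14]
q=2: [6, 9, 6, 1, -6, 12]
q=3: [9, 14, 12, 17, 11, 15]
q=4: [14, 24, 15, 20, 14, 20]
q=5: [24, 27, 20, 25, 19, 30]
q=6: [27, 32, 30, 35, 29, 33]
Optimal cycle mean attained by: cycle 2->6->4->2, total 6 + 5 + 7, length 3.
Answer: λ = 6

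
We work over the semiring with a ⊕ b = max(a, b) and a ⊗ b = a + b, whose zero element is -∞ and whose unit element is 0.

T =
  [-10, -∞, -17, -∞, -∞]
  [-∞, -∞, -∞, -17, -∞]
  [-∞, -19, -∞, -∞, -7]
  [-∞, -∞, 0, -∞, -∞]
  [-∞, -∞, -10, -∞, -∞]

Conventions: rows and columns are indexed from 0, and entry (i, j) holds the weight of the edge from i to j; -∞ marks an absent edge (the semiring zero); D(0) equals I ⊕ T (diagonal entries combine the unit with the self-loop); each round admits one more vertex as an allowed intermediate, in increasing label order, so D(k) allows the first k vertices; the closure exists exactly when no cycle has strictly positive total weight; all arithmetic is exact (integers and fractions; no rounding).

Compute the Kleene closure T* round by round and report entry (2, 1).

D(0):
  [0, -∞, -17, -∞, -∞]
  [-∞, 0, -∞, -17, -∞]
  [-∞, -19, 0, -∞, -7]
  [-∞, -∞, 0, 0, -∞]
  [-∞, -∞, -10, -∞, 0]
D(1):
  [0, -∞, -17, -∞, -∞]
  [-∞, 0, -∞, -17, -∞]
  [-∞, -19, 0, -∞, -7]
  [-∞, -∞, 0, 0, -∞]
  [-∞, -∞, -10, -∞, 0]
D(2):
  [0, -∞, -17, -∞, -∞]
  [-∞, 0, -∞, -17, -∞]
  [-∞, -19, 0, -36, -7]
  [-∞, -∞, 0, 0, -∞]
  [-∞, -∞, -10, -∞, 0]
D(3):
  [0, -36, -17, -53, -24]
  [-∞, 0, -∞, -17, -∞]
  [-∞, -19, 0, -36, -7]
  [-∞, -19, 0, 0, -7]
  [-∞, -29, -10, -46, 0]
D(4):
  [0, -36, -17, -53, -24]
  [-∞, 0, -17, -17, -24]
  [-∞, -19, 0, -36, -7]
  [-∞, -19, 0, 0, -7]
  [-∞, -29, -10, -46, 0]
D(5):
  [0, -36, -17, -53, -24]
  [-∞, 0, -17, -17, -24]
  [-∞, -19, 0, -36, -7]
  [-∞, -19, 0, 0, -7]
  [-∞, -29, -10, -46, 0]
Answer: T*[2][1] = -19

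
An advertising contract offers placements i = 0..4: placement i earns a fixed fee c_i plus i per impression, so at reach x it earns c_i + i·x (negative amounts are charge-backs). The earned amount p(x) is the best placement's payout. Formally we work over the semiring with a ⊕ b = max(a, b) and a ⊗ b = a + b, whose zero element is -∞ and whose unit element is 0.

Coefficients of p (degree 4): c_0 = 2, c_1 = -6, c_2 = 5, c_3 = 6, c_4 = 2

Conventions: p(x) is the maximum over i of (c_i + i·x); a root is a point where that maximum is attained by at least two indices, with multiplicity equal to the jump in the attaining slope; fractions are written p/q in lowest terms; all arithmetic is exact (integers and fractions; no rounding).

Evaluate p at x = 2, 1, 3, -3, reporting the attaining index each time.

p(2) = max(2+0·2=2, -6+1·2=-4, 5+2·2=9, 6+3·2=12, 2+4·2=10) = 12 (attained by i=3)
p(1) = max(2+0·1=2, -6+1·1=-5, 5+2·1=7, 6+3·1=9, 2+4·1=6) = 9 (attained by i=3)
p(3) = max(2+0·3=2, -6+1·3=-3, 5+2·3=11, 6+3·3=15, 2+4·3=14) = 15 (attained by i=3)
p(-3) = max(2+0·(-3)=2, -6+1·(-3)=-9, 5+2·(-3)=-1, 6+3·(-3)=-3, 2+4·(-3)=-10) = 2 (attained by i=0)
Answer: p(2) = 12; p(1) = 9; p(3) = 15; p(-3) = 2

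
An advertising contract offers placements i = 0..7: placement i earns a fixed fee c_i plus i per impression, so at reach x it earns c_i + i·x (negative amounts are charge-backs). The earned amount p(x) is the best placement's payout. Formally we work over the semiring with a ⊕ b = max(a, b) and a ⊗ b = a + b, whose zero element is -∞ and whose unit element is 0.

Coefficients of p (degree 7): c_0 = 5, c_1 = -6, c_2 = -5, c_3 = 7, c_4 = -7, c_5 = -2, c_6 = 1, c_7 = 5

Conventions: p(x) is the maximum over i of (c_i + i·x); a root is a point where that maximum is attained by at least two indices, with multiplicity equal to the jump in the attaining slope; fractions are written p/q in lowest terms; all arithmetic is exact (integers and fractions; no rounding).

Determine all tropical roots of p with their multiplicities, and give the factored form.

hull edge (i=0, c=5) to (i=3, c=7): slope 2/3, span 3
hull edge (i=3, c=7) to (i=7, c=5): slope -1/2, span 4
Factored form: p(x) = 5 ⊗ (x ⊕ (-2/3)) ⊗ (x ⊕ (-2/3)) ⊗ (x ⊕ (-2/3)) ⊗ (x ⊕ 1/2) ⊗ (x ⊕ 1/2) ⊗ (x ⊕ 1/2) ⊗ (x ⊕ 1/2)
Answer: roots = -2/3 (mult 3), 1/2 (mult 4)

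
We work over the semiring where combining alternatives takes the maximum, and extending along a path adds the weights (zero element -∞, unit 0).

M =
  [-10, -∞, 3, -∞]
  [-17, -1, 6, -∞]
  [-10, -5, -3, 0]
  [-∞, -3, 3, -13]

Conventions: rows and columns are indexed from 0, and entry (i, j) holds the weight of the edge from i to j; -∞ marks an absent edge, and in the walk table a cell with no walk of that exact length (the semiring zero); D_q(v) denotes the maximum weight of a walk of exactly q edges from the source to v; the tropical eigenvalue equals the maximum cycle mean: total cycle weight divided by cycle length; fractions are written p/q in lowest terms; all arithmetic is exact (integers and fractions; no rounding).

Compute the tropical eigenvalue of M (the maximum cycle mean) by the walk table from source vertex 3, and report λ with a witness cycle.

q=0: [-∞, -∞, -∞, 0]
q=1: [-∞, -3, 3, -13]
q=2: [-7, -2, 3, 3]
q=3: [-7, 0, 6, 3]
q=4: [-4, 1, 6, 6]
Optimal cycle mean attained by: cycle 2->3->2, total 0 + 3, length 2.
Answer: λ = 3/2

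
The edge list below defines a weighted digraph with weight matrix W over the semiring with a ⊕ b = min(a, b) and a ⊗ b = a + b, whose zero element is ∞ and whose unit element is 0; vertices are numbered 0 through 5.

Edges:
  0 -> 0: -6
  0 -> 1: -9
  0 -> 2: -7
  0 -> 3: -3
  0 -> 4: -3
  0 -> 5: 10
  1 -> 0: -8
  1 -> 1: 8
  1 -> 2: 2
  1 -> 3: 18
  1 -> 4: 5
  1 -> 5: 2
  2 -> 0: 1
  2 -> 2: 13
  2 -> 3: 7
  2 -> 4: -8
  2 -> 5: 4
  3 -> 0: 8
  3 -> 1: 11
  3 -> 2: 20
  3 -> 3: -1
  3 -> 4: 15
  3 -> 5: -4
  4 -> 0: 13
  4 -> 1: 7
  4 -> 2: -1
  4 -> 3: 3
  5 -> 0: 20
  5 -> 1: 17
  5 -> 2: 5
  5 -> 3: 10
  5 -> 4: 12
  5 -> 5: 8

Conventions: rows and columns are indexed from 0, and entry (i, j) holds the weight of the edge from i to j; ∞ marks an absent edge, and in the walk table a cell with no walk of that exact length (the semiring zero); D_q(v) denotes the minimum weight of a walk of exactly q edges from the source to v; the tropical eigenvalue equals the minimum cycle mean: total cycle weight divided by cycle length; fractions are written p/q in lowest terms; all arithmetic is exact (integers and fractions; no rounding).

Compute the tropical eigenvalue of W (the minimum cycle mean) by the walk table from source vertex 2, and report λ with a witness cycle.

q=0: [∞, ∞, 0, ∞, ∞, ∞]
q=1: [1, ∞, 13, 7, -8, 4]
q=2: [-5, -8, -9, -5, -2, 3]
q=3: [-16, -14, -12, -8, -17, -9]
q=4: [-22, -25, -23, -19, -20, -12]
q=5: [-33, -31, -29, -25, -31, -23]
q=6: [-39, -42, -40, -36, -37, -29]
Optimal cycle mean attained by: cycle 0->1->0, total (-9) + (-8), length 2.
Answer: λ = -17/2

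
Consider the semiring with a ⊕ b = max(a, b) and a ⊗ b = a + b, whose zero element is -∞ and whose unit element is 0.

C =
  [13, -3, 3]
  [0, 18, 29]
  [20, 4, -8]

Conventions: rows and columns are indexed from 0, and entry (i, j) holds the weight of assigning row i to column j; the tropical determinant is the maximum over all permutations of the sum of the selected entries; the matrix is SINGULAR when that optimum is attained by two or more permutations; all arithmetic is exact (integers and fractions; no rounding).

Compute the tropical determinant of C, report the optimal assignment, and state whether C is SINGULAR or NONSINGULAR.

σ = (0, 1, 2): 13 + 18 + (-8) = 23
σ = (0, 2, 1): 13 + 29 + 4 = 46
σ = (1, 0, 2): (-3) + 0 + (-8) = -11
σ = (1, 2, 0): (-3) + 29 + 20 = 46
σ = (2, 0, 1): 3 + 0 + 4 = 7
σ = (2, 1, 0): 3 + 18 + 20 = 41
Optimal value attained by: σ = (0, 2, 1).
Answer: det⊕(C) = 46; verdict: SINGULAR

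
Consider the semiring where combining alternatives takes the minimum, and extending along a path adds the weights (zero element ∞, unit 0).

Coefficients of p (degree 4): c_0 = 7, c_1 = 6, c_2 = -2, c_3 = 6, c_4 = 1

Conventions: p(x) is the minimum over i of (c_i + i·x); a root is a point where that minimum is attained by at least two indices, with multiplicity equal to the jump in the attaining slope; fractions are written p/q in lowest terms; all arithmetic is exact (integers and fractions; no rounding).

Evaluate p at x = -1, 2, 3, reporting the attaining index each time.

p(-1) = min(7+0·(-1)=7, 6+1·(-1)=5, -2+2·(-1)=-4, 6+3·(-1)=3, 1+4·(-1)=-3) = -4 (attained by i=2)
p(2) = min(7+0·2=7, 6+1·2=8, -2+2·2=2, 6+3·2=12, 1+4·2=9) = 2 (attained by i=2)
p(3) = min(7+0·3=7, 6+1·3=9, -2+2·3=4, 6+3·3=15, 1+4·3=13) = 4 (attained by i=2)
Answer: p(-1) = -4; p(2) = 2; p(3) = 4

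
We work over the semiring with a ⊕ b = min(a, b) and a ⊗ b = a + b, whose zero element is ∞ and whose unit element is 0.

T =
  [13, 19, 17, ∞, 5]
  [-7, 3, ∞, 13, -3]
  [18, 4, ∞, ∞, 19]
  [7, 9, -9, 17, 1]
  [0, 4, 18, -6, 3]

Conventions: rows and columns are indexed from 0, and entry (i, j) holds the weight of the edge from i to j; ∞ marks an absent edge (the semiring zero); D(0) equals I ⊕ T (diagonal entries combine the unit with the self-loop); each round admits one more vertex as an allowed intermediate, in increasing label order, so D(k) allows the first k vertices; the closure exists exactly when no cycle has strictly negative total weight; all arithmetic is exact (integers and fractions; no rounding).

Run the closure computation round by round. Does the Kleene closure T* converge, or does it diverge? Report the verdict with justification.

D(0):
  [0, 19, 17, ∞, 5]
  [-7, 0, ∞, 13, -3]
  [18, 4, 0, ∞, 19]
  [7, 9, -9, 0, 1]
  [0, 4, 18, -6, 0]
D(1):
  [0, 19, 17, ∞, 5]
  [-7, 0, 10, 13, -3]
  [18, 4, 0, ∞, 19]
  [7, 9, -9, 0, 1]
  [0, 4, 17, -6, 0]
D(2):
  [0, 19, 17, 32, 5]
  [-7, 0, 10, 13, -3]
  [-3, 4, 0, 17, 1]
  [2, 9, -9, 0, 1]
  [-3, 4, 14, -6, 0]
D(3):
  [0, 19, 17, 32, 5]
  [-7, 0, 10, 13, -3]
  [-3, 4, 0, 17, 1]
  [-12, -5, -9, 0, -8]
  [-3, 4, 14, -6, 0]
Detection: at round 4, diagonal entry (4, 4) turns strictly negative.
Key observation: the cycle 4->3->2->1->0->4 has total weight (-6) + (-9) + 4 + (-7) + 5, which is strictly negative.
Answer: DIVERGES — negative cycle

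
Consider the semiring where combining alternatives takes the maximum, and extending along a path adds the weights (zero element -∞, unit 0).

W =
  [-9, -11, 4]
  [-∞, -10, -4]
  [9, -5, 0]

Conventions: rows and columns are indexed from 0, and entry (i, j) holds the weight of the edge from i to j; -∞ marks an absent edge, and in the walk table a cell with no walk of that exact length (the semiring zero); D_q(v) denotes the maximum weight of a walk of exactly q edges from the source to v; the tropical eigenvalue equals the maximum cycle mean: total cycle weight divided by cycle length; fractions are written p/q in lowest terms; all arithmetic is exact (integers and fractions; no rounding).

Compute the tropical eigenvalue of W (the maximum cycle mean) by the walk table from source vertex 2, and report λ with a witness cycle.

q=0: [-∞, -∞, 0]
q=1: [9, -5, 0]
q=2: [9, -2, 13]
q=3: [22, 8, 13]
Optimal cycle mean attained by: cycle 0->2->0, total 4 + 9, length 2.
Answer: λ = 13/2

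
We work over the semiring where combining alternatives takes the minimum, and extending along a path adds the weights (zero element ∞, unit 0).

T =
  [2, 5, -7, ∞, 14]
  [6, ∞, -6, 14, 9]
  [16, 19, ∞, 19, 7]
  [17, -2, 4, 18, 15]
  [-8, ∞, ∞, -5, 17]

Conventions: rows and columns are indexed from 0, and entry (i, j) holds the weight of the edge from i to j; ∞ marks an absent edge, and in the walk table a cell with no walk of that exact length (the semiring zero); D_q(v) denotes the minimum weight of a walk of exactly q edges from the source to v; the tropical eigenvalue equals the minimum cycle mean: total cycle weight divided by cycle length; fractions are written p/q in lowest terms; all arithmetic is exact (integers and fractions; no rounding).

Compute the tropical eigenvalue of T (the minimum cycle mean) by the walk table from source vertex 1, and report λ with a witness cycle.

q=0: [∞, 0, ∞, ∞, ∞]
q=1: [6, ∞, -6, 14, 9]
q=2: [1, 11, -1, 4, 1]
q=3: [-7, 2, -6, -4, 6]
q=4: [-5, -6, -14, 1, 1]
q=5: [-7, -1, -12, -4, -7]
Optimal cycle mean attained by: cycle 0->2->4->0, total (-7) + 7 + (-8), length 3.
Answer: λ = -8/3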